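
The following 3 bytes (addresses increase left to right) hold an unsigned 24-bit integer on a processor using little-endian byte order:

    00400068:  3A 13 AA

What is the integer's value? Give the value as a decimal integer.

In little-endian order the low byte comes first in memory.
Reassemble most-significant byte first: AA 13 3A → 0xAA133A.
0xAA133A = 11146042.

11146042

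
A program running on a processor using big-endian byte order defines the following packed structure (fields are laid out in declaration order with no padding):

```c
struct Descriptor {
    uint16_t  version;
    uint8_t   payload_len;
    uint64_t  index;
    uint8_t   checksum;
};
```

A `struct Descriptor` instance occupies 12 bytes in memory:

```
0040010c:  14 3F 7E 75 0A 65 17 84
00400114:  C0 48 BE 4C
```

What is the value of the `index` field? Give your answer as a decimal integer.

8433664403890522302

`index` follows `version` (2 B), `payload_len` (1 B), so it starts at offset 2 + 1 = 3 and occupies 8 bytes.
Bytes at offsets 3..10: 75 0A 65 17 84 C0 48 BE.
In big-endian order the high byte comes first in memory.
The bytes are already most-significant first: 0x750A651784C048BE.
0x750A651784C048BE = 8433664403890522302.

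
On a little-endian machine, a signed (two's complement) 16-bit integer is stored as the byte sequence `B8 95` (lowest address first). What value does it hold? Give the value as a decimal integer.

Little-endian: lowest address holds the least-significant byte.
Reassemble most-significant byte first: 95 B8 → 0x95B8.
Top bit is set, so as a signed 16-bit value this is 0x95B8 − 2^16 = -27208.

-27208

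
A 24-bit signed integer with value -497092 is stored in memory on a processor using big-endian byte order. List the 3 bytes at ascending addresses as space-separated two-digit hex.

Two's complement of -497092 in 24 bits: 497092 = 0x0795C4; invert → 0xF86A3B; add 1 → 0xF86A3C.
Split into bytes (most-significant first): F8 6A 3C.
Big-endian stores the most-significant byte at the lowest address.
So the memory order matches the most-significant-first order: F8 6A 3C.

F8 6A 3C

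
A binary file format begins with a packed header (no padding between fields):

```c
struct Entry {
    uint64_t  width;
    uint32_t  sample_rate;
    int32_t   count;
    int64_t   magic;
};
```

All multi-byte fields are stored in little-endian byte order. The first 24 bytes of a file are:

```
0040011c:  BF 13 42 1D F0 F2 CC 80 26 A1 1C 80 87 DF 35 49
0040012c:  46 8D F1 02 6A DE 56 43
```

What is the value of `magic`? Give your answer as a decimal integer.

4852310195435572550

`magic` follows `width` (8 B), `sample_rate` (4 B), `count` (4 B), so it starts at offset 8 + 4 + 4 = 16 and occupies 8 bytes.
Bytes at offsets 16..23: 46 8D F1 02 6A DE 56 43.
Little-endian stores the least-significant byte at the lowest address.
Reassemble most-significant byte first: 43 56 DE 6A 02 F1 8D 46 → 0x4356DE6A02F18D46.
0x4356DE6A02F18D46 = 4852310195435572550.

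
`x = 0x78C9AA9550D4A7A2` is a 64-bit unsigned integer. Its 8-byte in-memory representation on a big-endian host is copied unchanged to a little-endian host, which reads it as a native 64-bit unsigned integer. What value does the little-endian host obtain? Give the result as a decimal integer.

Stored big-endian, the bytes at ascending addresses are 78 C9 AA 95 50 D4 A7 A2.
Read back as little-endian, the first byte is least significant, giving 0xA2A7D45095AAC978.
0xA2A7D45095AAC978 = 11720569997828475256.

11720569997828475256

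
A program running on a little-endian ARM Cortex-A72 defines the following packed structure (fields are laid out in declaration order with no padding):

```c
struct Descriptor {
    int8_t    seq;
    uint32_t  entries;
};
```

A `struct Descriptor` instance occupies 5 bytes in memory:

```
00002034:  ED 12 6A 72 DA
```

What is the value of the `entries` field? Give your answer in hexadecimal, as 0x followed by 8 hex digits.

`entries` follows `seq` (1 byte), so it starts at byte offset 1 and occupies 4 bytes.
Bytes at offsets 1..4: 12 6A 72 DA.
In little-endian order the low byte comes first in memory.
Reassemble most-significant byte first: DA 72 6A 12 → 0xDA726A12.

0xDA726A12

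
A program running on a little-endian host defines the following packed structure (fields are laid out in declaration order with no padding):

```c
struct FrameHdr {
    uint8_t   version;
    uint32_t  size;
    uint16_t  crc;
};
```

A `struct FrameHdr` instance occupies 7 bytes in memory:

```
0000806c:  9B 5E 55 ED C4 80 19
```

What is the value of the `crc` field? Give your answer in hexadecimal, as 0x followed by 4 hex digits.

`crc` follows `version` (1 B), `size` (4 B), so it starts at offset 1 + 4 = 5 and occupies 2 bytes.
Bytes at offsets 5..6: 80 19.
Little-endian: lowest address holds the least-significant byte.
Reassemble most-significant byte first: 19 80 → 0x1980.

0x1980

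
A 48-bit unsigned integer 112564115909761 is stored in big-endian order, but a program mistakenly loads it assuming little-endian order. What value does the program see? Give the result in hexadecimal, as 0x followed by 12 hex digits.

112564115909761 in 48-bit hexadecimal is 0x66606024AC81.
Stored big-endian, the bytes at ascending addresses are 66 60 60 24 AC 81.
Read back as little-endian, the first byte is least significant, giving 0x81AC24606066.

0x81AC24606066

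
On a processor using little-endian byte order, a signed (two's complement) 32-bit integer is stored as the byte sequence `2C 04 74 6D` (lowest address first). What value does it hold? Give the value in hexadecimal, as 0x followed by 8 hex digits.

In little-endian order the low byte comes first in memory.
Reassemble most-significant byte first: 6D 74 04 2C → 0x6D74042C.

0x6D74042C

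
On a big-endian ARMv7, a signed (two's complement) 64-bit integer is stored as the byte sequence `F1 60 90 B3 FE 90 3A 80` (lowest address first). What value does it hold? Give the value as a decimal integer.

-1053683210060285312

Big-endian: lowest address holds the most-significant byte.
The bytes are already most-significant first: 0xF16090B3FE903A80.
Top bit is set, so as a signed 64-bit value this is 0xF16090B3FE903A80 − 2^64 = -1053683210060285312.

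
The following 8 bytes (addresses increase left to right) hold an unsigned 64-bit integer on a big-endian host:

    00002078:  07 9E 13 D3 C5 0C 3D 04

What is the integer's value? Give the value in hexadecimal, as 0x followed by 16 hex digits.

Big-endian: lowest address holds the most-significant byte.
The bytes are already most-significant first: 0x079E13D3C50C3D04.

0x079E13D3C50C3D04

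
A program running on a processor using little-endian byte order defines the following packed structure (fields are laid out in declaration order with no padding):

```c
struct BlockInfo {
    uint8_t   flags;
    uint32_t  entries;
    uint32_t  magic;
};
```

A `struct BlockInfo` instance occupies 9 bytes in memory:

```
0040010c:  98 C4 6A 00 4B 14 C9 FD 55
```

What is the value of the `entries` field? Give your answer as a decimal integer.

`entries` follows `flags` (1 byte), so it starts at byte offset 1 and occupies 4 bytes.
Bytes at offsets 1..4: C4 6A 00 4B.
Little-endian: lowest address holds the least-significant byte.
Reassemble most-significant byte first: 4B 00 6A C4 → 0x4B006AC4.
0x4B006AC4 = 1258318532.

1258318532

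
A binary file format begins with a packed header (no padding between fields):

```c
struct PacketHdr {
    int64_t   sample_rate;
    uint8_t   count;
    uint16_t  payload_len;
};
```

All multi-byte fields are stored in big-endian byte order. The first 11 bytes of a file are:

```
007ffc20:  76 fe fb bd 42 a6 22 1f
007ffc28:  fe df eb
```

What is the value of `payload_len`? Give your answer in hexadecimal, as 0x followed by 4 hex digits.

`payload_len` follows `sample_rate` (8 B), `count` (1 B), so it starts at offset 8 + 1 = 9 and occupies 2 bytes.
Bytes at offsets 9..10: DF EB.
In big-endian order the high byte comes first in memory.
The bytes are already most-significant first: 0xDFEB.

0xDFEB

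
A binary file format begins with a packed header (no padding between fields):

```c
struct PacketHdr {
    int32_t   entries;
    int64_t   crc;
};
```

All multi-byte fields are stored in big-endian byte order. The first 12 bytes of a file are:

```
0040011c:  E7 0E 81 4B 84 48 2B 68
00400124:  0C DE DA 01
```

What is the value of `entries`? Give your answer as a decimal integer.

`entries` is the first field, at byte offset 0, occupying 4 bytes.
Bytes at offsets 0..3: E7 0E 81 4B.
Big-endian stores the most-significant byte at the lowest address.
The bytes are already most-significant first: 0xE70E814B.
Top bit is set, so as a signed 32-bit value this is 0xE70E814B − 2^32 = -418479797.

-418479797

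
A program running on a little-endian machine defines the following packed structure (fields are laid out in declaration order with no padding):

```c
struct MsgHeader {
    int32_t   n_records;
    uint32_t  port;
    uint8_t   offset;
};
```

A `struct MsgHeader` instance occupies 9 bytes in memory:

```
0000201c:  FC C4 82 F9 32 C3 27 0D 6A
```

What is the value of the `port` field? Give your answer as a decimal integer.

220709682

`port` follows `n_records` (4 bytes), so it starts at byte offset 4 and occupies 4 bytes.
Bytes at offsets 4..7: 32 C3 27 0D.
Little-endian: lowest address holds the least-significant byte.
Reassemble most-significant byte first: 0D 27 C3 32 → 0x0D27C332.
0x0D27C332 = 220709682.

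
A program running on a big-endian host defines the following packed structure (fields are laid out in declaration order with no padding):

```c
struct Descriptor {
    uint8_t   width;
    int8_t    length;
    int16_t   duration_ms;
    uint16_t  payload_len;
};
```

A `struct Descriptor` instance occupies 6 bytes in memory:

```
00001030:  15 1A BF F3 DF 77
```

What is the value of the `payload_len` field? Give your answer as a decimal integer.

57207

`payload_len` follows `width` (1 B), `length` (1 B), `duration_ms` (2 B), so it starts at offset 1 + 1 + 2 = 4 and occupies 2 bytes.
Bytes at offsets 4..5: DF 77.
Big-endian stores the most-significant byte at the lowest address.
The bytes are already most-significant first: 0xDF77.
0xDF77 = 57207.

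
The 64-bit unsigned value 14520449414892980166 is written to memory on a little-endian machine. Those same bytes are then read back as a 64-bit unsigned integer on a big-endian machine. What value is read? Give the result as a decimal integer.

14305606605478003401

14520449414892980166 in 64-bit hexadecimal is 0xC982FFCF69B987C6.
Stored little-endian, the bytes at ascending addresses are C6 87 B9 69 CF FF 82 C9.
Read back as big-endian, the last byte is least significant, giving 0xC687B969CFFF82C9.
0xC687B969CFFF82C9 = 14305606605478003401.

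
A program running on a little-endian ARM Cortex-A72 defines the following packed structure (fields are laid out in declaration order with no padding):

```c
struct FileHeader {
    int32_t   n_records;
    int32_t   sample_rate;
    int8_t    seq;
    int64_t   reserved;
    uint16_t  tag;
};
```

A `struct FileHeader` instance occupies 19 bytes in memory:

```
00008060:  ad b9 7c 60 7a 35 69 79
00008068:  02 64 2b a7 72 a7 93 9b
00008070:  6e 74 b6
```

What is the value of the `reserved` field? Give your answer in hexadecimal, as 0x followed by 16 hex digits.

0x6E9B93A772A72B64

`reserved` follows `n_records` (4 B), `sample_rate` (4 B), `seq` (1 B), so it starts at offset 4 + 4 + 1 = 9 and occupies 8 bytes.
Bytes at offsets 9..16: 64 2B A7 72 A7 93 9B 6E.
Little-endian: lowest address holds the least-significant byte.
Reassemble most-significant byte first: 6E 9B 93 A7 72 A7 2B 64 → 0x6E9B93A772A72B64.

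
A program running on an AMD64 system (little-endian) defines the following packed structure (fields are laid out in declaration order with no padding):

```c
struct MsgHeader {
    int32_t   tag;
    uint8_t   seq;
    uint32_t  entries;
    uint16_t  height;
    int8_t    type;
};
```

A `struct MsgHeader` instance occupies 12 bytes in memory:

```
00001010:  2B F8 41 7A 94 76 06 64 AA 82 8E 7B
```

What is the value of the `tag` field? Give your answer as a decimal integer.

2051143723

`tag` is the first field, at byte offset 0, occupying 4 bytes.
Bytes at offsets 0..3: 2B F8 41 7A.
In little-endian order the low byte comes first in memory.
Reassemble most-significant byte first: 7A 41 F8 2B → 0x7A41F82B.
0x7A41F82B = 2051143723.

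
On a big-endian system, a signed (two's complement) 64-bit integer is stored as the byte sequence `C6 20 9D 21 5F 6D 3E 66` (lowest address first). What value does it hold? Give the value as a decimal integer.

-4170160488284602778

In big-endian order the high byte comes first in memory.
The bytes are already most-significant first: 0xC6209D215F6D3E66.
Top bit is set, so as a signed 64-bit value this is 0xC6209D215F6D3E66 − 2^64 = -4170160488284602778.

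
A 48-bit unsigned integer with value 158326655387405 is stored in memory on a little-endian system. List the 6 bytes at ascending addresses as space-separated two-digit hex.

0D 87 0D 4C FF 8F

158326655387405 in hexadecimal, padded to 48 bits, is 0x8FFF4C0D870D.
Split into bytes (most-significant first): 8F FF 4C 0D 87 0D.
In little-endian order the low byte comes first in memory.
So at ascending addresses the bytes are 0D 87 0D 4C FF 8F.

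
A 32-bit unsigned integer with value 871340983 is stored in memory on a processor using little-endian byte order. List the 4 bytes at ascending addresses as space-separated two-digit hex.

B7 9B EF 33

871340983 in hexadecimal, padded to 32 bits, is 0x33EF9BB7.
Split into bytes (most-significant first): 33 EF 9B B7.
Little-endian: lowest address holds the least-significant byte.
So at ascending addresses the bytes are B7 9B EF 33.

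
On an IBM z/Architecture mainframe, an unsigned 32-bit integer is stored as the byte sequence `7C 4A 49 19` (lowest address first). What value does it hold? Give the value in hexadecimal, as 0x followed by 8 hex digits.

Big-endian stores the most-significant byte at the lowest address.
The bytes are already most-significant first: 0x7C4A4919.

0x7C4A4919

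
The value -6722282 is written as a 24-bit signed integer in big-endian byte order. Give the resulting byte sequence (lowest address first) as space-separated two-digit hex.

99 6D 16

Two's complement of -6722282 in 24 bits: 6722282 = 0x6692EA; invert → 0x996D15; add 1 → 0x996D16.
Split into bytes (most-significant first): 99 6D 16.
Big-endian stores the most-significant byte at the lowest address.
So the memory order matches the most-significant-first order: 99 6D 16.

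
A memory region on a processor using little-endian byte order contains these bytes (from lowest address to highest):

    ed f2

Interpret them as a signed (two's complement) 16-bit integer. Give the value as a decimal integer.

In little-endian order the low byte comes first in memory.
Reassemble most-significant byte first: F2 ED → 0xF2ED.
Top bit is set, so as a signed 16-bit value this is 0xF2ED − 2^16 = -3347.

-3347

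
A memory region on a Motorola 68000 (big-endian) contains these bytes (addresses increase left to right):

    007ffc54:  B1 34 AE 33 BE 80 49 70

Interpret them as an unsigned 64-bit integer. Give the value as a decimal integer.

12769022380764842352

Big-endian: lowest address holds the most-significant byte.
The bytes are already most-significant first: 0xB134AE33BE804970.
0xB134AE33BE804970 = 12769022380764842352.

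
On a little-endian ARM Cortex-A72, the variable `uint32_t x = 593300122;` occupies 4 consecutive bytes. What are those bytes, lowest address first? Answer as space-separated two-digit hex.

9A 0A 5D 23

593300122 in hexadecimal, padded to 32 bits, is 0x235D0A9A.
Split into bytes (most-significant first): 23 5D 0A 9A.
In little-endian order the low byte comes first in memory.
So at ascending addresses the bytes are 9A 0A 5D 23.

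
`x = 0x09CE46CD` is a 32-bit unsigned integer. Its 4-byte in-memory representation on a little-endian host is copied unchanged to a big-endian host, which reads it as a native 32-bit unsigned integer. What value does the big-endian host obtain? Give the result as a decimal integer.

Stored little-endian, the bytes at ascending addresses are CD 46 CE 09.
Read back as big-endian, the last byte is least significant, giving 0xCD46CE09.
0xCD46CE09 = 3443969545.

3443969545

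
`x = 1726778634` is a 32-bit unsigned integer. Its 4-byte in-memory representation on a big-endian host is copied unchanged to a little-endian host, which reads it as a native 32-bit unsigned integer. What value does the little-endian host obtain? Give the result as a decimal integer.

1726778634 in 32-bit hexadecimal is 0x66EC8D0A.
Stored big-endian, the bytes at ascending addresses are 66 EC 8D 0A.
Read back as little-endian, the first byte is least significant, giving 0x0A8DEC66.
0x0A8DEC66 = 177073254.

177073254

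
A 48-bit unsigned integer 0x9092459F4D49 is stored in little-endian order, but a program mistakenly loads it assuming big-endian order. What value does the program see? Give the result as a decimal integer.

Stored little-endian, the bytes at ascending addresses are 49 4D 9F 45 92 90.
Read back as big-endian, the last byte is least significant, giving 0x494D9F459290.
0x494D9F459290 = 80597733446288.

80597733446288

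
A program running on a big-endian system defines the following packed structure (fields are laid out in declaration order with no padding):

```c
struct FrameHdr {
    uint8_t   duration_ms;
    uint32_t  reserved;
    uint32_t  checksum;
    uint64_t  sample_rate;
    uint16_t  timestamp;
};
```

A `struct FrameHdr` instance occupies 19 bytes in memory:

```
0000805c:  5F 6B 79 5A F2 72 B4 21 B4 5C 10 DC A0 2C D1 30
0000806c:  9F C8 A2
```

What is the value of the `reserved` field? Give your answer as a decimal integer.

`reserved` follows `duration_ms` (1 byte), so it starts at byte offset 1 and occupies 4 bytes.
Bytes at offsets 1..4: 6B 79 5A F2.
Big-endian: lowest address holds the most-significant byte.
The bytes are already most-significant first: 0x6B795AF2.
0x6B795AF2 = 1803115250.

1803115250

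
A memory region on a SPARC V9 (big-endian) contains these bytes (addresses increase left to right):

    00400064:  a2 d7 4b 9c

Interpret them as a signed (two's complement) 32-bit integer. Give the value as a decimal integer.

-1562948708

In big-endian order the high byte comes first in memory.
The bytes are already most-significant first: 0xA2D74B9C.
Top bit is set, so as a signed 32-bit value this is 0xA2D74B9C − 2^32 = -1562948708.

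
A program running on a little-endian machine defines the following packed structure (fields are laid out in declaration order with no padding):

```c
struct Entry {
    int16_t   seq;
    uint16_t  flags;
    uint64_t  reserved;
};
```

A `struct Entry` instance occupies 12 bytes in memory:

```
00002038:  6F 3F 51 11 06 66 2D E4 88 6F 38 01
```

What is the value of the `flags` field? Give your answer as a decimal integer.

4433

`flags` follows `seq` (2 bytes), so it starts at byte offset 2 and occupies 2 bytes.
Bytes at offsets 2..3: 51 11.
In little-endian order the low byte comes first in memory.
Reassemble most-significant byte first: 11 51 → 0x1151.
0x1151 = 4433.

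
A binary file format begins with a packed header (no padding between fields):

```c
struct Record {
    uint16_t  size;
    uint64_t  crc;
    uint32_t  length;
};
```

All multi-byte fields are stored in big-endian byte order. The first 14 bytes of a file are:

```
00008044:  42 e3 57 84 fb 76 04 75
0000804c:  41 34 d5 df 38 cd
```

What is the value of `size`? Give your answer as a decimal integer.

`size` is the first field, at byte offset 0, occupying 2 bytes.
Bytes at offsets 0..1: 42 E3.
Big-endian stores the most-significant byte at the lowest address.
The bytes are already most-significant first: 0x42E3.
0x42E3 = 17123.

17123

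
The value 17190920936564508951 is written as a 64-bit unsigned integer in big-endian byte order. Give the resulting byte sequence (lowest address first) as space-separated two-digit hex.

EE 92 6B 82 A9 C0 C9 17

17190920936564508951 in hexadecimal, padded to 64 bits, is 0xEE926B82A9C0C917.
Split into bytes (most-significant first): EE 92 6B 82 A9 C0 C9 17.
Big-endian: lowest address holds the most-significant byte.
So the memory order matches the most-significant-first order: EE 92 6B 82 A9 C0 C9 17.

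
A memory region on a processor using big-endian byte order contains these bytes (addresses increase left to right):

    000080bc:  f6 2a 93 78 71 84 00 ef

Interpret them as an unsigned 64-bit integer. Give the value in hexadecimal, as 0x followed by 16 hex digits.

0xF62A9378718400EF

Big-endian stores the most-significant byte at the lowest address.
The bytes are already most-significant first: 0xF62A9378718400EF.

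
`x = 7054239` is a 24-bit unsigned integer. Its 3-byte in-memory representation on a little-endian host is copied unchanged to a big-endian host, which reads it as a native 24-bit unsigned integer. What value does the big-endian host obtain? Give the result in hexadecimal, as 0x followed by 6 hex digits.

0x9FA36B

7054239 in 24-bit hexadecimal is 0x6BA39F.
Stored little-endian, the bytes at ascending addresses are 9F A3 6B.
Read back as big-endian, the last byte is least significant, giving 0x9FA36B.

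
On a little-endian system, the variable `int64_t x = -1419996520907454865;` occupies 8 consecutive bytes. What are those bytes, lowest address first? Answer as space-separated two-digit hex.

6F 46 05 0D B0 28 4B EC

Two's complement of -1419996520907454865 in 64 bits: 1419996520907454865 = 0x13B4D74FF2FAB991; invert → 0xEC4B28B00D05466E; add 1 → 0xEC4B28B00D05466F.
Split into bytes (most-significant first): EC 4B 28 B0 0D 05 46 6F.
Little-endian stores the least-significant byte at the lowest address.
So at ascending addresses the bytes are 6F 46 05 0D B0 28 4B EC.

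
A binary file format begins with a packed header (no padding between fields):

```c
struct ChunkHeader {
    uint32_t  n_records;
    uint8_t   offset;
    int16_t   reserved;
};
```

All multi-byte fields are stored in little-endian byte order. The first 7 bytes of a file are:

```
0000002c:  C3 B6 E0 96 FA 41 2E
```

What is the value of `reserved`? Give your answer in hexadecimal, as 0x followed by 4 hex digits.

0x2E41

`reserved` follows `n_records` (4 B), `offset` (1 B), so it starts at offset 4 + 1 = 5 and occupies 2 bytes.
Bytes at offsets 5..6: 41 2E.
Little-endian stores the least-significant byte at the lowest address.
Reassemble most-significant byte first: 2E 41 → 0x2E41.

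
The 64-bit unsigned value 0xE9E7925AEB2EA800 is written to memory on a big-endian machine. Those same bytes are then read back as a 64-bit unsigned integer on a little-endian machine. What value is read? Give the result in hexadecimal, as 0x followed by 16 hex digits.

0x00A82EEB5A92E7E9

Stored big-endian, the bytes at ascending addresses are E9 E7 92 5A EB 2E A8 00.
Read back as little-endian, the first byte is least significant, giving 0x00A82EEB5A92E7E9.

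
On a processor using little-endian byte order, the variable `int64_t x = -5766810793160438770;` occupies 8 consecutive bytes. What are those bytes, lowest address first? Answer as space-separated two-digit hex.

Two's complement of -5766810793160438770 in 64 bits: 5766810793160438770 = 0x5007D3DCCD3773F2; invert → 0xAFF82C2332C88C0D; add 1 → 0xAFF82C2332C88C0E.
Split into bytes (most-significant first): AF F8 2C 23 32 C8 8C 0E.
In little-endian order the low byte comes first in memory.
So at ascending addresses the bytes are 0E 8C C8 32 23 2C F8 AF.

0E 8C C8 32 23 2C F8 AF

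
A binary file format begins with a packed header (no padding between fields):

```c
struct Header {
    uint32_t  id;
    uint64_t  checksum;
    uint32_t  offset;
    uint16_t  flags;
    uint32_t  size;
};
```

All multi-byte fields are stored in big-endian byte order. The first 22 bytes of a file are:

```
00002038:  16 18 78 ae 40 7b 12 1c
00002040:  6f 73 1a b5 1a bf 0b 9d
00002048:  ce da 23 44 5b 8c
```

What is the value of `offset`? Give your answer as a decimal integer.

448727965

`offset` follows `id` (4 B), `checksum` (8 B), so it starts at offset 4 + 8 = 12 and occupies 4 bytes.
Bytes at offsets 12..15: 1A BF 0B 9D.
Big-endian stores the most-significant byte at the lowest address.
The bytes are already most-significant first: 0x1ABF0B9D.
0x1ABF0B9D = 448727965.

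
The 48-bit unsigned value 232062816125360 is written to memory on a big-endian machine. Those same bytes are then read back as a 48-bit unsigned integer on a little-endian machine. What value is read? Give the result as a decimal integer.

194071189852115

232062816125360 in 48-bit hexadecimal is 0xD30F55B881B0.
Stored big-endian, the bytes at ascending addresses are D3 0F 55 B8 81 B0.
Read back as little-endian, the first byte is least significant, giving 0xB081B8550FD3.
0xB081B8550FD3 = 194071189852115.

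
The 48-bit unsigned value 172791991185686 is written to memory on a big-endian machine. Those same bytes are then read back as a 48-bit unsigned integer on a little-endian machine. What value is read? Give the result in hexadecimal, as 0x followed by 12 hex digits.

172791991185686 in 48-bit hexadecimal is 0x9D2745413116.
Stored big-endian, the bytes at ascending addresses are 9D 27 45 41 31 16.
Read back as little-endian, the first byte is least significant, giving 0x16314145279D.

0x16314145279D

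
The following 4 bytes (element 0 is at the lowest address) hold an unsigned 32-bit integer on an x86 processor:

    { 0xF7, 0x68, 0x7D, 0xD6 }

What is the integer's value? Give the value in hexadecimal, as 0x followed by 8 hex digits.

0xD67D68F7

Little-endian stores the least-significant byte at the lowest address.
Reassemble most-significant byte first: D6 7D 68 F7 → 0xD67D68F7.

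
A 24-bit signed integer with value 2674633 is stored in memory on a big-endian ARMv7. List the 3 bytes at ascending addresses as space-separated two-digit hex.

2674633 in hexadecimal, padded to 24 bits, is 0x28CFC9.
Split into bytes (most-significant first): 28 CF C9.
Big-endian stores the most-significant byte at the lowest address.
So the memory order matches the most-significant-first order: 28 CF C9.

28 CF C9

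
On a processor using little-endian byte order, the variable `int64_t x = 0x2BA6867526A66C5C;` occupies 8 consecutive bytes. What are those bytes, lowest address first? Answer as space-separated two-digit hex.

5C 6C A6 26 75 86 A6 2B

Split into bytes (most-significant first): 2B A6 86 75 26 A6 6C 5C.
In little-endian order the low byte comes first in memory.
So at ascending addresses the bytes are 5C 6C A6 26 75 86 A6 2B.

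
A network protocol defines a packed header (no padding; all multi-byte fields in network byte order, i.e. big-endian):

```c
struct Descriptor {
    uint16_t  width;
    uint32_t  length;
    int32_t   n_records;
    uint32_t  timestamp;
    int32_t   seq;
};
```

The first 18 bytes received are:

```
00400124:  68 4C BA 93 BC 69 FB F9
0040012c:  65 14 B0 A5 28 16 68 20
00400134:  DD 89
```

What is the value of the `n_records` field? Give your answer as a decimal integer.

-67541740

`n_records` follows `width` (2 B), `length` (4 B), so it starts at offset 2 + 4 = 6 and occupies 4 bytes.
Bytes at offsets 6..9: FB F9 65 14.
In big-endian order the high byte comes first in memory.
The bytes are already most-significant first: 0xFBF96514.
Top bit is set, so as a signed 32-bit value this is 0xFBF96514 − 2^32 = -67541740.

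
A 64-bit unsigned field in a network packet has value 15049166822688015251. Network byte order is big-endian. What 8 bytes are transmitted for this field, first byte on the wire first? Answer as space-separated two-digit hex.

D0 D9 61 7D C7 E9 C3 93

15049166822688015251 in hexadecimal, padded to 64 bits, is 0xD0D9617DC7E9C393.
Split into bytes (most-significant first): D0 D9 61 7D C7 E9 C3 93.
In big-endian order the high byte comes first in memory.
So the memory order matches the most-significant-first order: D0 D9 61 7D C7 E9 C3 93.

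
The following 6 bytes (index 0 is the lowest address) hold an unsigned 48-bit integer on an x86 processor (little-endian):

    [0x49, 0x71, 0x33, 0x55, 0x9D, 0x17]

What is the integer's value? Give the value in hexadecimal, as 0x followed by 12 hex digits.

0x179D55337149

In little-endian order the low byte comes first in memory.
Reassemble most-significant byte first: 17 9D 55 33 71 49 → 0x179D55337149.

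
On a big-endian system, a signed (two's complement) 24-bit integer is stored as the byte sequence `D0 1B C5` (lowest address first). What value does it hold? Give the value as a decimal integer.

Big-endian: lowest address holds the most-significant byte.
The bytes are already most-significant first: 0xD01BC5.
Top bit is set, so as a signed 24-bit value this is 0xD01BC5 − 2^24 = -3138619.

-3138619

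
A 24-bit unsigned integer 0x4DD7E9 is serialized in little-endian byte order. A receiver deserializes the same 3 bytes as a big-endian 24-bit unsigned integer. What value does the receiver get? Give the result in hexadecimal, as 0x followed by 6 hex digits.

0xE9D74D

Stored little-endian, the bytes at ascending addresses are E9 D7 4D.
Read back as big-endian, the last byte is least significant, giving 0xE9D74D.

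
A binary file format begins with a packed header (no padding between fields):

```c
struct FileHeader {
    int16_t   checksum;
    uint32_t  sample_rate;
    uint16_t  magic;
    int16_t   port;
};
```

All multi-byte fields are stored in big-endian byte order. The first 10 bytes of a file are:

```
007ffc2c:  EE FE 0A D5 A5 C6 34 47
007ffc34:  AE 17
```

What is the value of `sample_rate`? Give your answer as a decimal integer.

181773766

`sample_rate` follows `checksum` (2 bytes), so it starts at byte offset 2 and occupies 4 bytes.
Bytes at offsets 2..5: 0A D5 A5 C6.
In big-endian order the high byte comes first in memory.
The bytes are already most-significant first: 0x0AD5A5C6.
0x0AD5A5C6 = 181773766.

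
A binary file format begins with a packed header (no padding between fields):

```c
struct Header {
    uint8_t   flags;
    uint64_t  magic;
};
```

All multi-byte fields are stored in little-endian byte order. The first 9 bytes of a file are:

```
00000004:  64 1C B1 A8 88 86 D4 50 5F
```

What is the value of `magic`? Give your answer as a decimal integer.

6868223106023469340

`magic` follows `flags` (1 byte), so it starts at byte offset 1 and occupies 8 bytes.
Bytes at offsets 1..8: 1C B1 A8 88 86 D4 50 5F.
In little-endian order the low byte comes first in memory.
Reassemble most-significant byte first: 5F 50 D4 86 88 A8 B1 1C → 0x5F50D48688A8B11C.
0x5F50D48688A8B11C = 6868223106023469340.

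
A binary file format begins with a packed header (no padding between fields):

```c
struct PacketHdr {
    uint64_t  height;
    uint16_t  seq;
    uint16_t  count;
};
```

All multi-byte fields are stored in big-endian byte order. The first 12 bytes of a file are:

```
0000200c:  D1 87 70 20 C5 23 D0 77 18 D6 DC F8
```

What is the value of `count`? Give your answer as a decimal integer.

56568

`count` follows `height` (8 B), `seq` (2 B), so it starts at offset 8 + 2 = 10 and occupies 2 bytes.
Bytes at offsets 10..11: DC F8.
In big-endian order the high byte comes first in memory.
The bytes are already most-significant first: 0xDCF8.
0xDCF8 = 56568.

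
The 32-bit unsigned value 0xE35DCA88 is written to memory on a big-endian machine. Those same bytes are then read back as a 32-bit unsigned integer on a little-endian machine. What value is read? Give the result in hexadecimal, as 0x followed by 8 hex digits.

Stored big-endian, the bytes at ascending addresses are E3 5D CA 88.
Read back as little-endian, the first byte is least significant, giving 0x88CA5DE3.

0x88CA5DE3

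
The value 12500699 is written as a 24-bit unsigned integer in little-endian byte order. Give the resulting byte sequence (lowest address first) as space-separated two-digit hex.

12500699 in hexadecimal, padded to 24 bits, is 0xBEBEDB.
Split into bytes (most-significant first): BE BE DB.
Little-endian: lowest address holds the least-significant byte.
So at ascending addresses the bytes are DB BE BE.

DB BE BE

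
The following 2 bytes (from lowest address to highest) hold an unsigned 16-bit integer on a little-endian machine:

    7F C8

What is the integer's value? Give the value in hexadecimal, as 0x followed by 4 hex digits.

Little-endian: lowest address holds the least-significant byte.
Reassemble most-significant byte first: C8 7F → 0xC87F.

0xC87F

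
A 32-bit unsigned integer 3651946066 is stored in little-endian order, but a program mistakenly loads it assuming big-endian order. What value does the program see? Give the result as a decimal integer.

1380363481

3651946066 in 32-bit hexadecimal is 0xD9AC4652.
Stored little-endian, the bytes at ascending addresses are 52 46 AC D9.
Read back as big-endian, the last byte is least significant, giving 0x5246ACD9.
0x5246ACD9 = 1380363481.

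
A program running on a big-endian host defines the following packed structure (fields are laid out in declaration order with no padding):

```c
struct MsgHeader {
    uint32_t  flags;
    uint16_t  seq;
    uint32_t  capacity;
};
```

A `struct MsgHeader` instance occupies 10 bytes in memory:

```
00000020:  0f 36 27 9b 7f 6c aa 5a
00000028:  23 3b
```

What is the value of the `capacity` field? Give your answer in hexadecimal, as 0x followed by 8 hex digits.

`capacity` follows `flags` (4 B), `seq` (2 B), so it starts at offset 4 + 2 = 6 and occupies 4 bytes.
Bytes at offsets 6..9: AA 5A 23 3B.
Big-endian: lowest address holds the most-significant byte.
The bytes are already most-significant first: 0xAA5A233B.

0xAA5A233B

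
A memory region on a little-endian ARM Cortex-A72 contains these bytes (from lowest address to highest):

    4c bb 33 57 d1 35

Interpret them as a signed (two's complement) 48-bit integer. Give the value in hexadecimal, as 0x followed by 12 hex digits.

Little-endian: lowest address holds the least-significant byte.
Reassemble most-significant byte first: 35 D1 57 33 BB 4C → 0x35D15733BB4C.

0x35D15733BB4C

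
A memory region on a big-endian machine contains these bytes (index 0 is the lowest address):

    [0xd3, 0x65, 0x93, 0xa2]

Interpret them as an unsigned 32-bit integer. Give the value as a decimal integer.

Big-endian stores the most-significant byte at the lowest address.
The bytes are already most-significant first: 0xD36593A2.
0xD36593A2 = 3546649506.

3546649506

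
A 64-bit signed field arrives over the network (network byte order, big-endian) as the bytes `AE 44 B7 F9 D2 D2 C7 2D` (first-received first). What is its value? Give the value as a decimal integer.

-5889380129081997523

Big-endian: lowest address holds the most-significant byte.
The bytes are already most-significant first: 0xAE44B7F9D2D2C72D.
Top bit is set, so as a signed 64-bit value this is 0xAE44B7F9D2D2C72D − 2^64 = -5889380129081997523.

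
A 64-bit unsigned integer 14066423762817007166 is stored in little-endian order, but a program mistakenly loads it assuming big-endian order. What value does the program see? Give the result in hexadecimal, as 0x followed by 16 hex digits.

14066423762817007166 in 64-bit hexadecimal is 0xC335F9E29AD23E3E.
Stored little-endian, the bytes at ascending addresses are 3E 3E D2 9A E2 F9 35 C3.
Read back as big-endian, the last byte is least significant, giving 0x3E3ED29AE2F935C3.

0x3E3ED29AE2F935C3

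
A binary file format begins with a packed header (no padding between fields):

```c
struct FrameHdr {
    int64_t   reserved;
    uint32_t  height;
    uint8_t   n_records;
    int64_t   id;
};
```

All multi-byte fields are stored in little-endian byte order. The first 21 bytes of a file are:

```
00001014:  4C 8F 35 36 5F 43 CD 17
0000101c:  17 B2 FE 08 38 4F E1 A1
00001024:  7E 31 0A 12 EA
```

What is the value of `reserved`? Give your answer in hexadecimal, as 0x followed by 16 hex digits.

0x17CD435F36358F4C

`reserved` is the first field, at byte offset 0, occupying 8 bytes.
Bytes at offsets 0..7: 4C 8F 35 36 5F 43 CD 17.
In little-endian order the low byte comes first in memory.
Reassemble most-significant byte first: 17 CD 43 5F 36 35 8F 4C → 0x17CD435F36358F4C.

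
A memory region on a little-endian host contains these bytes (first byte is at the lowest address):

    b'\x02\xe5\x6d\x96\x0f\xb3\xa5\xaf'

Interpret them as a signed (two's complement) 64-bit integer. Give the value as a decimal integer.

-5790024866385238782

Little-endian: lowest address holds the least-significant byte.
Reassemble most-significant byte first: AF A5 B3 0F 96 6D E5 02 → 0xAFA5B30F966DE502.
Top bit is set, so as a signed 64-bit value this is 0xAFA5B30F966DE502 − 2^64 = -5790024866385238782.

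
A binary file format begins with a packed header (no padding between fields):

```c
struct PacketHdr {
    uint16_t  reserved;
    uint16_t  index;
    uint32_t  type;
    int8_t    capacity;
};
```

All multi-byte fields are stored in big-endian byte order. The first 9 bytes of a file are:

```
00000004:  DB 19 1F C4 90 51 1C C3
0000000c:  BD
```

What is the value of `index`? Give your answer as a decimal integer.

`index` follows `reserved` (2 bytes), so it starts at byte offset 2 and occupies 2 bytes.
Bytes at offsets 2..3: 1F C4.
Big-endian stores the most-significant byte at the lowest address.
The bytes are already most-significant first: 0x1FC4.
0x1FC4 = 8132.

8132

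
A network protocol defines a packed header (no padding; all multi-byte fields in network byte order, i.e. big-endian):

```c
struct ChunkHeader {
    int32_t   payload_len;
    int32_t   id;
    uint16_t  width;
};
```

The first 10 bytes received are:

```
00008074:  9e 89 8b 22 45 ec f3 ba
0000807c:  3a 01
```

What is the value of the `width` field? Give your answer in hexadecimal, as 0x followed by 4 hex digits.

`width` follows `payload_len` (4 B), `id` (4 B), so it starts at offset 4 + 4 = 8 and occupies 2 bytes.
Bytes at offsets 8..9: 3A 01.
In big-endian order the high byte comes first in memory.
The bytes are already most-significant first: 0x3A01.

0x3A01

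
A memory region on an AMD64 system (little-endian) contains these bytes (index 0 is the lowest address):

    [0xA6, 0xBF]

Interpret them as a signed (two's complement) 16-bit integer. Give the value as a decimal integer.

-16474

Little-endian stores the least-significant byte at the lowest address.
Reassemble most-significant byte first: BF A6 → 0xBFA6.
Top bit is set, so as a signed 16-bit value this is 0xBFA6 − 2^16 = -16474.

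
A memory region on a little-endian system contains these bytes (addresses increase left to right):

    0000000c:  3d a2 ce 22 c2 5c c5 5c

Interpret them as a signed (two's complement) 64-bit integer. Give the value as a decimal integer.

6684851210778747453

In little-endian order the low byte comes first in memory.
Reassemble most-significant byte first: 5C C5 5C C2 22 CE A2 3D → 0x5CC55CC222CEA23D.
0x5CC55CC222CEA23D = 6684851210778747453.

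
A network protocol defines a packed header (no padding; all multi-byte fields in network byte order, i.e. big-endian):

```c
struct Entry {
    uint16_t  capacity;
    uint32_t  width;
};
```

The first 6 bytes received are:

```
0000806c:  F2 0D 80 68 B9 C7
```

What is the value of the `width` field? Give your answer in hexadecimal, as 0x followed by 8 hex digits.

0x8068B9C7

`width` follows `capacity` (2 bytes), so it starts at byte offset 2 and occupies 4 bytes.
Bytes at offsets 2..5: 80 68 B9 C7.
Big-endian stores the most-significant byte at the lowest address.
The bytes are already most-significant first: 0x8068B9C7.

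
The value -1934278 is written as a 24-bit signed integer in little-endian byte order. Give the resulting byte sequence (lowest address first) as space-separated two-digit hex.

3A 7C E2

Two's complement of -1934278 in 24 bits: 1934278 = 0x1D83C6; invert → 0xE27C39; add 1 → 0xE27C3A.
Split into bytes (most-significant first): E2 7C 3A.
Little-endian: lowest address holds the least-significant byte.
So at ascending addresses the bytes are 3A 7C E2.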